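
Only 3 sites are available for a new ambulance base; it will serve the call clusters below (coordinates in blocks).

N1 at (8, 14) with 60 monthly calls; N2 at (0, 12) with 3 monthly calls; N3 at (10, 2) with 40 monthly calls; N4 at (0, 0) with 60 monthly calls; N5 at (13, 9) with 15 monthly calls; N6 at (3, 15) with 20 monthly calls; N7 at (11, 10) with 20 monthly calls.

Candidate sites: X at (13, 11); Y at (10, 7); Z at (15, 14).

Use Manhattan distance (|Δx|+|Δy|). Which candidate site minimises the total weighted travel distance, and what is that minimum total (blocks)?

Total weighted distance at each candidate:
  X (13, 11): total = 2812
  Y (10, 7): total = 2260
  Z (15, 14): total = 3416
Minimum is at Y with total 2260 blocks.

Y, total 2260 blocks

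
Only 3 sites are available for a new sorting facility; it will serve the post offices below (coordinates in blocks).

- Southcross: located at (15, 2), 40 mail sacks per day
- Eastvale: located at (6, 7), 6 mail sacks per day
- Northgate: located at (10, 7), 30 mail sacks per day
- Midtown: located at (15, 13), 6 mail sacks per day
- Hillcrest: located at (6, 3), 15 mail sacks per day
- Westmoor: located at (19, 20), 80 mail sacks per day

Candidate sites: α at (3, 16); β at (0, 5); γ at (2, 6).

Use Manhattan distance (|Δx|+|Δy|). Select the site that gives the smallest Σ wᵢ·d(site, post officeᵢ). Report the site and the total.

Total weighted distance at each candidate:
  α (3, 16): total = 3522
  β (0, 5): total = 4106
  γ (2, 6): total = 3685
Minimum is at α with total 3522 blocks.

α, total 3522 blocks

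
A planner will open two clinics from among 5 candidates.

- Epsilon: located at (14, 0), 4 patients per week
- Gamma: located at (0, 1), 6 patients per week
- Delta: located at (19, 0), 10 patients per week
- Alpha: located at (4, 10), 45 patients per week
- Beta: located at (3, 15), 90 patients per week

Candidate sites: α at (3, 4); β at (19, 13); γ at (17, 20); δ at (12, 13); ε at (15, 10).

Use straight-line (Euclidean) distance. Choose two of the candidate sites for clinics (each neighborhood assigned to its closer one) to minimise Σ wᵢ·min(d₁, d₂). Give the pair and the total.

{α, δ}, total 1323.4

Evaluate every pair (each demand assigned to the nearer of the two):
  {α, δ}: total = 1323.4
  {α, ε}: total = 1437.1
  {δ, ε}: total = 1464.0
  {α, β}: total = 1466.0
  {β, δ}: total = 1498.7
  {α, γ}: total = 1500.9
  {γ, δ}: total = 1516.3
  {β, ε}: total = 1917.9
  {γ, ε}: total = 1917.9
  {β, γ}: total = 2346.9
Best pair: {α, δ} with total 1323.4.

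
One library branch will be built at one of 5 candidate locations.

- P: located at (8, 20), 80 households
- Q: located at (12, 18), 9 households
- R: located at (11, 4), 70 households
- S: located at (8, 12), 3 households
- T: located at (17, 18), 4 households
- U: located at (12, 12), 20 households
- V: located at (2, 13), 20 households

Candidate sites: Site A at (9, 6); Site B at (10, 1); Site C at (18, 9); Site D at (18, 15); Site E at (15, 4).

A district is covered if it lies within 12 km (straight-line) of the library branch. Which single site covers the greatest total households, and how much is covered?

Coverage radius r = 12 km; a point is covered iff (Δx)²+(Δy)² ≤ 12² = 144.
  Site A (9, 6): covers {R, S, U, V} → 113
  Site B (10, 1): covers {R, S, U} → 93
  Site C (18, 9): covers {Q, R, S, T, U} → 106
  Site D (18, 15): covers {P, Q, S, T, U} → 116
  Site E (15, 4): covers {R, S, U} → 93
Maximum coverage at Site D: 116 households.

Site D, covering 116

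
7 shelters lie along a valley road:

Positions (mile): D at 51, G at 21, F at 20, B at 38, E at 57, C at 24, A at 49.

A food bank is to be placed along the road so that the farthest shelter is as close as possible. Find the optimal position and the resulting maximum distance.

location 38.5, max distance 18.5

The 1-center on a line is the midpoint of the two extreme points: leftmost at 20, rightmost at 57.
Optimal location = (20 + 57)/2 = 38.5; maximum distance = (57 − 20)/2 = 18.5.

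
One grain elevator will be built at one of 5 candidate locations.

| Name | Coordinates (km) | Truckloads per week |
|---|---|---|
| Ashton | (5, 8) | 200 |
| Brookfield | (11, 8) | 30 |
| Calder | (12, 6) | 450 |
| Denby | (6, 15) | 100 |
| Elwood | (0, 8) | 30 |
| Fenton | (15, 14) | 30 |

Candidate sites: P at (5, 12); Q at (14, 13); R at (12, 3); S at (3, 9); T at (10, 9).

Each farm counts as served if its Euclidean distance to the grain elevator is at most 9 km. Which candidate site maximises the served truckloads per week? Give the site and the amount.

T, covering 810

Coverage radius r = 9 km; a point is covered iff (Δx)²+(Δy)² ≤ 9² = 81.
  P (5, 12): covers {Ashton, Brookfield, Denby, Elwood} → 360
  Q (14, 13): covers {Brookfield, Calder, Denby, Fenton} → 610
  R (12, 3): covers {Ashton, Brookfield, Calder} → 680
  S (3, 9): covers {Ashton, Brookfield, Denby, Elwood} → 360
  T (10, 9): covers {Ashton, Brookfield, Calder, Denby, Fenton} → 810
Maximum coverage at T: 810 truckloads per week.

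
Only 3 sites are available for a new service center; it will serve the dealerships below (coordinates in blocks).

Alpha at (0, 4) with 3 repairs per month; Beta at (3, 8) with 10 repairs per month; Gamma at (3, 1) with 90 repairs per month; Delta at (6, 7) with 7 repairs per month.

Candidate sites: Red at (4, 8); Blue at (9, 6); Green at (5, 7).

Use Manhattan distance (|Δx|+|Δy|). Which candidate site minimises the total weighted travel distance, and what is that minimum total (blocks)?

Red, total 775 blocks

Total weighted distance at each candidate:
  Red (4, 8): total = 775
  Blue (9, 6): total = 1131
  Green (5, 7): total = 781
Minimum is at Red with total 775 blocks.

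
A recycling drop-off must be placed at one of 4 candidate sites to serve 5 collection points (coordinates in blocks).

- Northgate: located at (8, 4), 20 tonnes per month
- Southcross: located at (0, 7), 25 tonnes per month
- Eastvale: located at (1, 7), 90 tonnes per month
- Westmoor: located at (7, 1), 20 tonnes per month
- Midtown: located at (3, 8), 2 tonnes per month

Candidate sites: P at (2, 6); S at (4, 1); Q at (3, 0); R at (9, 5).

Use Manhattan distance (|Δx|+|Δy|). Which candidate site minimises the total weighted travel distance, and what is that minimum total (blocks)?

Total weighted distance at each candidate:
  P (2, 6): total = 621
  S (4, 1): total = 1276
  Q (3, 0): total = 1356
  R (9, 5): total = 1353
Minimum is at P with total 621 blocks.

P, total 621 blocks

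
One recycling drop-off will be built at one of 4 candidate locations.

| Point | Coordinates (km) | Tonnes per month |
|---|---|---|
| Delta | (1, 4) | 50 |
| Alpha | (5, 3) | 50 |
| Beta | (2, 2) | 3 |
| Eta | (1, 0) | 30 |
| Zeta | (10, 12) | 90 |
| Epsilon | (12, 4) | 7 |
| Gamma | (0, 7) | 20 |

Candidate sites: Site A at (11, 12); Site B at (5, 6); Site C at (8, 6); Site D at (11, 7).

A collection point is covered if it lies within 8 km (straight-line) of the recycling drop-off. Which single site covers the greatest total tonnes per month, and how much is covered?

Site B, covering 250

Coverage radius r = 8 km; a point is covered iff (Δx)²+(Δy)² ≤ 8² = 64.
  Site A (11, 12): covers {Zeta} → 90
  Site B (5, 6): covers {Delta, Alpha, Beta, Eta, Zeta, Epsilon, Gamma} → 250
  Site C (8, 6): covers {Delta, Alpha, Beta, Zeta, Epsilon} → 200
  Site D (11, 7): covers {Alpha, Zeta, Epsilon} → 147
Maximum coverage at Site B: 250 tonnes per month.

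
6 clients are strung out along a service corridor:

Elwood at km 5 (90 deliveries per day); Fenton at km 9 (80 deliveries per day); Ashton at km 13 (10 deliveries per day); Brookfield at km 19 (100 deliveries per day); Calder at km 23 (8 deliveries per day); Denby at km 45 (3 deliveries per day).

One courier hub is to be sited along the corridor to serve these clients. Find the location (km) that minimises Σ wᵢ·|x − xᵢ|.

x = 9

For a sum of weighted absolute distances on a line, the optimum is the weighted median (not the mean). Total weight W = 291; half-weight = 145.5.
Sort by position and accumulate weight:
  km 5 (Elwood, w=90) → cum 90
  km 9 (Fenton, w=80) → cum 170  ≥ 145.5 → median here
  km 13 (Ashton, w=10) → cum 180
  km 19 (Brookfield, w=100) → cum 280
  km 23 (Calder, w=8) → cum 288
  km 45 (Denby, w=3) → cum 291
Optimal location: km 9.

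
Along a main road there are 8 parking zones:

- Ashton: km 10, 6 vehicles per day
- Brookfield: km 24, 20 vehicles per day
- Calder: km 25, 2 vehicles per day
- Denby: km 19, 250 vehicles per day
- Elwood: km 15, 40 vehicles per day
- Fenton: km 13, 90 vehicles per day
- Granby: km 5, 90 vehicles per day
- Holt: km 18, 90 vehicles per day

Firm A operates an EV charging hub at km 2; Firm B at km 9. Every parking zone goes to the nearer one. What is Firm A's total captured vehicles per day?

90

The indifferent point is the midpoint (2+9)/2 = 5.5; parking zones left of it (closer to Firm A at 2) go to Firm A, those right go to Firm B.
  Granby at 5 (w=90) → Firm A
  Ashton at 10 (w=6) → Firm B
  Fenton at 13 (w=90) → Firm B
  Elwood at 15 (w=40) → Firm B
  Holt at 18 (w=90) → Firm B
  Denby at 19 (w=250) → Firm B
  Brookfield at 24 (w=20) → Firm B
  Calder at 25 (w=2) → Firm B
Firm A captures 90; Firm B captures 498.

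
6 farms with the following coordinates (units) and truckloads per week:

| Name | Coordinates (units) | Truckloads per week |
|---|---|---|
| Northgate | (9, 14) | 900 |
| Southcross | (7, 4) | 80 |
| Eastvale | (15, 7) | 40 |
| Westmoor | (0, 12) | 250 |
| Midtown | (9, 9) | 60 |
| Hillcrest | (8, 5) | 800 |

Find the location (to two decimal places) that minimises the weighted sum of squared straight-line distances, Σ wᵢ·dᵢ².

(7.61, 9.74)

The minimiser of Σwᵢ‖p−pᵢ‖² is the weighted centroid p* = (Σwᵢpᵢ)/(Σwᵢ).
Σwᵢ = 2130.
Σwᵢxᵢ = 900·9 + 80·7 + 40·15 + 250·0 + 60·9 + 800·8 = 16200.
Σwᵢyᵢ = 900·14 + 80·4 + 40·7 + 250·12 + 60·9 + 800·5 = 20740.
x* = 16200/2130 = 7.61, y* = 20740/2130 = 9.74.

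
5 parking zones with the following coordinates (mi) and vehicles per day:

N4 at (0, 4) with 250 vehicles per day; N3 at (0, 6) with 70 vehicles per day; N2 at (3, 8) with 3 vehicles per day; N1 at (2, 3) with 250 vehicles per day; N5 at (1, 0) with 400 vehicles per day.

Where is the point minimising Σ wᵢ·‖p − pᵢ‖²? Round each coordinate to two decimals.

(0.93, 2.25)

The minimiser of Σwᵢ‖p−pᵢ‖² is the weighted centroid p* = (Σwᵢpᵢ)/(Σwᵢ).
Σwᵢ = 973.
Σwᵢxᵢ = 250·0 + 70·0 + 3·3 + 250·2 + 400·1 = 909.
Σwᵢyᵢ = 250·4 + 70·6 + 3·8 + 250·3 + 400·0 = 2194.
x* = 909/973 = 0.93, y* = 2194/973 = 2.25.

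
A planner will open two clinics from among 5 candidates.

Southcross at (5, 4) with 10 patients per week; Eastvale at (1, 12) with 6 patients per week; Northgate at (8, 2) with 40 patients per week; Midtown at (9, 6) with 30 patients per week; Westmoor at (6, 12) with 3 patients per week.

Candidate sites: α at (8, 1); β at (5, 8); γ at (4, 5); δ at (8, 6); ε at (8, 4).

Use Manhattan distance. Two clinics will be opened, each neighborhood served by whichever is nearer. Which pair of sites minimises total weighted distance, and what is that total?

{α, δ}, total 222

Evaluate every pair (each demand assigned to the nearer of the two):
  {α, δ}: total = 222
  {δ, ε}: total = 242
  {β, ε}: total = 263
  {γ, ε}: total = 277
  {α, ε}: total = 280
  {β, δ}: total = 293
  {γ, δ}: total = 294
  {α, β}: total = 323
  {α, γ}: total = 327
  {β, γ}: total = 543
Best pair: {α, δ} with total 222.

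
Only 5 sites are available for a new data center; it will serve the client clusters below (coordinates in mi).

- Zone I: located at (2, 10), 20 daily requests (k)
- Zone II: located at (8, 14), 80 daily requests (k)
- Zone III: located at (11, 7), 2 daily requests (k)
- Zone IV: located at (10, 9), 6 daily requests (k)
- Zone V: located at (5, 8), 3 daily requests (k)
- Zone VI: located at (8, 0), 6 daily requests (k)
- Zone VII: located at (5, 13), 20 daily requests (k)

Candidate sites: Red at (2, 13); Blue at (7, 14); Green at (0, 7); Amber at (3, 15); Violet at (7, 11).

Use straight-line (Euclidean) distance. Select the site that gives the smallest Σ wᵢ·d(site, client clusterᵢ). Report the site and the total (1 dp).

Blue, total 407.1 mi

Total weighted distance at each candidate:
  Red (2, 13): total = 785.3
  Blue (7, 14): total = 407.1
  Green (0, 7): total = 1241.0
  Amber (3, 15): total = 761.1
  Violet (7, 11): total = 521.6
Minimum is at Blue with total 407.1 mi.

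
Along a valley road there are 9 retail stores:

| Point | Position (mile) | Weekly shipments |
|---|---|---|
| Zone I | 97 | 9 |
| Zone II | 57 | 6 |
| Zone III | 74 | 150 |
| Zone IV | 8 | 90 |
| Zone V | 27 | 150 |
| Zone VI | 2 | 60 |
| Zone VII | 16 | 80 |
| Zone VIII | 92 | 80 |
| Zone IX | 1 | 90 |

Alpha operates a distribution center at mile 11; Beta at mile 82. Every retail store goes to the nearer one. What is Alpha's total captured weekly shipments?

470

The indifferent point is the midpoint (11+82)/2 = 46.5; retail stores left of it (closer to Alpha at 11) go to Alpha, those right go to Beta.
  Zone IX at 1 (w=90) → Alpha
  Zone VI at 2 (w=60) → Alpha
  Zone IV at 8 (w=90) → Alpha
  Zone VII at 16 (w=80) → Alpha
  Zone V at 27 (w=150) → Alpha
  Zone II at 57 (w=6) → Beta
  Zone III at 74 (w=150) → Beta
  Zone VIII at 92 (w=80) → Beta
  Zone I at 97 (w=9) → Beta
Alpha captures 470; Beta captures 245.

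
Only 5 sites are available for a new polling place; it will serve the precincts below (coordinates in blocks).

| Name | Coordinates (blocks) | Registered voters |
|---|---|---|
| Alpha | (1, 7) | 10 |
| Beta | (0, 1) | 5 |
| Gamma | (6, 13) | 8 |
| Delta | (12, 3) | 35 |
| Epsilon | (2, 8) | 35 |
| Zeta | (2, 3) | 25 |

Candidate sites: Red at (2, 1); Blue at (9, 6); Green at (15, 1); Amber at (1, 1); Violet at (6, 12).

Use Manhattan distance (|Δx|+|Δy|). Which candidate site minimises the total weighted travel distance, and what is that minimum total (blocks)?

Total weighted distance at each candidate:
  Red (2, 1): total = 923
  Blue (9, 6): total = 1015
  Green (15, 1): total = 1693
  Amber (1, 1): total = 1011
  Violet (6, 12): total = 1323
Minimum is at Red with total 923 blocks.

Red, total 923 blocks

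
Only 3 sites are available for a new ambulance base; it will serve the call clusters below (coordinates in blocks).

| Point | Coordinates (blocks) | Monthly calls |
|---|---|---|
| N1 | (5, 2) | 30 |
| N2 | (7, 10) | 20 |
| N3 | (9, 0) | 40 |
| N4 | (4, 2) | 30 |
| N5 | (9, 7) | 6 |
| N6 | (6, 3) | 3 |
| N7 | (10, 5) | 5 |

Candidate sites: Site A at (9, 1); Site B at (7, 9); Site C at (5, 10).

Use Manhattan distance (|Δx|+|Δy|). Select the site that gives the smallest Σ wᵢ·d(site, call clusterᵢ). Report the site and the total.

Site A, total 666 blocks

Total weighted distance at each candidate:
  Site A (9, 1): total = 666
  Site B (7, 9): total = 1110
  Site C (5, 10): total = 1226
Minimum is at Site A with total 666 blocks.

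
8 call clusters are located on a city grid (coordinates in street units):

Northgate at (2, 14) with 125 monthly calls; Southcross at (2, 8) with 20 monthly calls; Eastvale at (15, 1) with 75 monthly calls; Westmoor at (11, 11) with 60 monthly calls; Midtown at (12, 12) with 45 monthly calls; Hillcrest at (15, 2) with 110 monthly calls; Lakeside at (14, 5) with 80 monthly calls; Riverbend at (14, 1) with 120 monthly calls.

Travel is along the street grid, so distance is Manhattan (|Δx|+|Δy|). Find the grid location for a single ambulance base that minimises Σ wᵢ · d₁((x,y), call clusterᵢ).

Manhattan distance separates: Σwᵢ(|x−xᵢ|+|y−yᵢ|) = Σwᵢ|x−xᵢ| + Σwᵢ|y−yᵢ|, so x and y are optimised independently as 1-D weighted medians.
Total weight W = 635; half = 317.5.
x-coordinate, sorted with cumulative weight:
  x=2 (Northgate, w=125) cum 125
  x=2 (Southcross, w=20) cum 145
  x=11 (Westmoor, w=60) cum 205
  x=12 (Midtown, w=45) cum 250
  x=14 (Lakeside, w=80) cum 330  ← median
  x=14 (Riverbend, w=120) cum 450
  x=15 (Eastvale, w=75) cum 525
  x=15 (Hillcrest, w=110) cum 635
⇒ x* = 14
y-coordinate, sorted with cumulative weight:
  y=1 (Eastvale, w=75) cum 75
  y=1 (Riverbend, w=120) cum 195
  y=2 (Hillcrest, w=110) cum 305
  y=5 (Lakeside, w=80) cum 385  ← median
  y=8 (Southcross, w=20) cum 405
  y=11 (Westmoor, w=60) cum 465
  y=12 (Midtown, w=45) cum 510
  y=14 (Northgate, w=125) cum 635
⇒ y* = 5

(14, 5)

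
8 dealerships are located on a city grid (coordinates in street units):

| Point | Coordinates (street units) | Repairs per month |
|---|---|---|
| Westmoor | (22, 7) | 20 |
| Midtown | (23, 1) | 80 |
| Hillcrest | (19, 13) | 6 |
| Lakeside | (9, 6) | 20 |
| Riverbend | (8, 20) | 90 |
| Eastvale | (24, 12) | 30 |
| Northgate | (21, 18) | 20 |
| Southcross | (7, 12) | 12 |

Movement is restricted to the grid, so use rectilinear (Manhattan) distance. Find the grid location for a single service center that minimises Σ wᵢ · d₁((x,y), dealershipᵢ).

Manhattan distance separates: Σwᵢ(|x−xᵢ|+|y−yᵢ|) = Σwᵢ|x−xᵢ| + Σwᵢ|y−yᵢ|, so x and y are optimised independently as 1-D weighted medians.
Total weight W = 278; half = 139.
x-coordinate, sorted with cumulative weight:
  x=7 (Southcross, w=12) cum 12
  x=8 (Riverbend, w=90) cum 102
  x=9 (Lakeside, w=20) cum 122
  x=19 (Hillcrest, w=6) cum 128
  x=21 (Northgate, w=20) cum 148  ← median
  x=22 (Westmoor, w=20) cum 168
  x=23 (Midtown, w=80) cum 248
  x=24 (Eastvale, w=30) cum 278
⇒ x* = 21
y-coordinate, sorted with cumulative weight:
  y=1 (Midtown, w=80) cum 80
  y=6 (Lakeside, w=20) cum 100
  y=7 (Westmoor, w=20) cum 120
  y=12 (Eastvale, w=30) cum 150  ← median
  y=12 (Southcross, w=12) cum 162
  y=13 (Hillcrest, w=6) cum 168
  y=18 (Northgate, w=20) cum 188
  y=20 (Riverbend, w=90) cum 278
⇒ y* = 12

(21, 12)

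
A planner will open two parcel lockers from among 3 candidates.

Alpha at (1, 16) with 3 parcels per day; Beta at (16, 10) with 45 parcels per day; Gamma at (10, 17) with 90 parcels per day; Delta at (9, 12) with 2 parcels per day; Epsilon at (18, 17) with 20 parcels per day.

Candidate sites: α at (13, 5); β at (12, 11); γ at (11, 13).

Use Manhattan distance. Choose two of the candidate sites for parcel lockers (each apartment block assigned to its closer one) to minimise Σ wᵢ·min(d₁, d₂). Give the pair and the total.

Evaluate every pair (each demand assigned to the nearer of the two):
  {β, γ}: total = 940
  {α, γ}: total = 1075
  {α, β}: total = 1241
Best pair: {β, γ} with total 940.

{β, γ}, total 940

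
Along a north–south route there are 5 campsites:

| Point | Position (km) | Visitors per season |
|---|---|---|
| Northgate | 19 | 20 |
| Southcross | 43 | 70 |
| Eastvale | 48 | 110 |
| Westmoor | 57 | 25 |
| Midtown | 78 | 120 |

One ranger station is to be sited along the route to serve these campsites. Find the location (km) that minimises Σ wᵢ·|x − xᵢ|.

For a sum of weighted absolute distances on a line, the optimum is the weighted median (not the mean). Total weight W = 345; half-weight = 172.5.
Sort by position and accumulate weight:
  km 19 (Northgate, w=20) → cum 20
  km 43 (Southcross, w=70) → cum 90
  km 48 (Eastvale, w=110) → cum 200  ≥ 172.5 → median here
  km 57 (Westmoor, w=25) → cum 225
  km 78 (Midtown, w=120) → cum 345
Optimal location: km 48.

x = 48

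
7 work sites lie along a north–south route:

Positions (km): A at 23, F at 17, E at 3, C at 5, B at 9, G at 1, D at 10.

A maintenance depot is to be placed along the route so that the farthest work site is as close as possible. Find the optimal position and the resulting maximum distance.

location 12, max distance 11

The 1-center on a line is the midpoint of the two extreme points: leftmost at 1, rightmost at 23.
Optimal location = (1 + 23)/2 = 12; maximum distance = (23 − 1)/2 = 11.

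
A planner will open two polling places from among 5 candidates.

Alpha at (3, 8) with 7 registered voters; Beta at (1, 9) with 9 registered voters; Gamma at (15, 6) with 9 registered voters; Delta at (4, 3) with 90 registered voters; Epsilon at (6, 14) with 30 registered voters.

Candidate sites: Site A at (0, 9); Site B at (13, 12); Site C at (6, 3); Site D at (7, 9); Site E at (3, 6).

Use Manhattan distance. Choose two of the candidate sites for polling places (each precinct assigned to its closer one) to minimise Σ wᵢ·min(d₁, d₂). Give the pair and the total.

{Site C, Site D}, total 548

Evaluate every pair (each demand assigned to the nearer of the two):
  {Site C, Site D}: total = 548
  {Site A, Site C}: total = 655
  {Site B, Site C}: total = 677
  {Site C, Site E}: total = 677
  {Site D, Site E}: total = 698
  {Site B, Site E}: total = 761
  {Site A, Site E}: total = 821
  {Site A, Site D}: total = 1126
  {Site B, Site D}: total = 1151
  {Site A, Site B}: total = 1279
Best pair: {Site C, Site D} with total 548.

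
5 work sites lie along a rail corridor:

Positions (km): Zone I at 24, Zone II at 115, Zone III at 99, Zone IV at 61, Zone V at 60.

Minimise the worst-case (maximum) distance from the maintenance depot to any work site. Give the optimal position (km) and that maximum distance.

location 69.5, max distance 45.5

The 1-center on a line is the midpoint of the two extreme points: leftmost at 24, rightmost at 115.
Optimal location = (24 + 115)/2 = 69.5; maximum distance = (115 − 24)/2 = 45.5.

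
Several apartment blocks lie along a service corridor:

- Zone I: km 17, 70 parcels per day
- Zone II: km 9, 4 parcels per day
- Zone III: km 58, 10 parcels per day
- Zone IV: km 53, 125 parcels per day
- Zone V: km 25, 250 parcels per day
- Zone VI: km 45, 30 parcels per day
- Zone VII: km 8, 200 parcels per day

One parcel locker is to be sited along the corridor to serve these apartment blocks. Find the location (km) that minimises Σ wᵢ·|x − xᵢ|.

For a sum of weighted absolute distances on a line, the optimum is the weighted median (not the mean). Total weight W = 689; half-weight = 344.5.
Sort by position and accumulate weight:
  km 8 (Zone VII, w=200) → cum 200
  km 9 (Zone II, w=4) → cum 204
  km 17 (Zone I, w=70) → cum 274
  km 25 (Zone V, w=250) → cum 524  ≥ 344.5 → median here
  km 45 (Zone VI, w=30) → cum 554
  km 53 (Zone IV, w=125) → cum 679
  km 58 (Zone III, w=10) → cum 689
Optimal location: km 25.

x = 25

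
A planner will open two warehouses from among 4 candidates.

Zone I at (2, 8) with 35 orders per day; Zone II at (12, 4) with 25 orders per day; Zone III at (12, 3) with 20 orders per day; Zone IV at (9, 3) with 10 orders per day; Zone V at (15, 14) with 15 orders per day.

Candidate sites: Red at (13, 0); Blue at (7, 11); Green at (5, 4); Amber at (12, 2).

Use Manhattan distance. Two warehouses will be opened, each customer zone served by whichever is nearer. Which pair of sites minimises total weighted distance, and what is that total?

{Blue, Amber}, total 555

Evaluate every pair (each demand assigned to the nearer of the two):
  {Blue, Amber}: total = 555
  {Green, Amber}: total = 580
  {Red, Blue}: total = 720
  {Red, Green}: total = 740
  {Blue, Green}: total = 795
  {Red, Amber}: total = 895
Best pair: {Blue, Amber} with total 555.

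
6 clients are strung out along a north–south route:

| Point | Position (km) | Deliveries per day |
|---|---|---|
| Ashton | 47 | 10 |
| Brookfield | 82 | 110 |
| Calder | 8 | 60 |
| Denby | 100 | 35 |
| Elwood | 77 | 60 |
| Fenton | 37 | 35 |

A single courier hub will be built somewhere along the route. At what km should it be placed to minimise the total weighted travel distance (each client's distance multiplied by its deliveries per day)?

For a sum of weighted absolute distances on a line, the optimum is the weighted median (not the mean). Total weight W = 310; half-weight = 155.
Sort by position and accumulate weight:
  km 8 (Calder, w=60) → cum 60
  km 37 (Fenton, w=35) → cum 95
  km 47 (Ashton, w=10) → cum 105
  km 77 (Elwood, w=60) → cum 165  ≥ 155 → median here
  km 82 (Brookfield, w=110) → cum 275
  km 100 (Denby, w=35) → cum 310
Optimal location: km 77.

x = 77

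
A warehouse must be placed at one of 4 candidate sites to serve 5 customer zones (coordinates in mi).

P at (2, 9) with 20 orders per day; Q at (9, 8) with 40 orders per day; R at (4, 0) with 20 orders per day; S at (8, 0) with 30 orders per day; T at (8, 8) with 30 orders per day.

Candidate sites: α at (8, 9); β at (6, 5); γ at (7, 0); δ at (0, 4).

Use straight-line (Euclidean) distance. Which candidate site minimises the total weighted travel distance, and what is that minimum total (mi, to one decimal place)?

Total weighted distance at each candidate:
  α (8, 9): total = 673.5
  β (6, 5): total = 660.3
  γ (7, 0): total = 867.6
  δ (0, 4): total = 1151.5
Minimum is at β with total 660.3 mi.

β, total 660.3 mi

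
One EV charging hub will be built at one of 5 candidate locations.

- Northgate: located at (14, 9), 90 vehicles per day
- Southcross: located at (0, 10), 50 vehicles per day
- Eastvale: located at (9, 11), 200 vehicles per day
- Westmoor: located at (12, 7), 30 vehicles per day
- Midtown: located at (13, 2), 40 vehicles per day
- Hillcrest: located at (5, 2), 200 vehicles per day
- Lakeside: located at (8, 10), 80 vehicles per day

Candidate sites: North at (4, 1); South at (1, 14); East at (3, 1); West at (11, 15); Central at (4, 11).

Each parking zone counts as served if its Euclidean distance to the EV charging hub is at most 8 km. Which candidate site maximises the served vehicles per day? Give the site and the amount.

West, covering 370

Coverage radius r = 8 km; a point is covered iff (Δx)²+(Δy)² ≤ 8² = 64.
  North (4, 1): covers {Hillcrest} → 200
  South (1, 14): covers {Southcross} → 50
  East (3, 1): covers {Hillcrest} → 200
  West (11, 15): covers {Northgate, Eastvale, Lakeside} → 370
  Central (4, 11): covers {Southcross, Eastvale, Lakeside} → 330
Maximum coverage at West: 370 vehicles per day.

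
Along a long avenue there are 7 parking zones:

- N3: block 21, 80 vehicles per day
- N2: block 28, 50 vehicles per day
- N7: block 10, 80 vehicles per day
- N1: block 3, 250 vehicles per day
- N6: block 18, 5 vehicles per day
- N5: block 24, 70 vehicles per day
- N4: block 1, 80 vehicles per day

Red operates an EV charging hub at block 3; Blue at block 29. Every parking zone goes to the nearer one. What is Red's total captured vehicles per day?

410

The indifferent point is the midpoint (3+29)/2 = 16; parking zones left of it (closer to Red at 3) go to Red, those right go to Blue.
  N4 at 1 (w=80) → Red
  N1 at 3 (w=250) → Red
  N7 at 10 (w=80) → Red
  N6 at 18 (w=5) → Blue
  N3 at 21 (w=80) → Blue
  N5 at 24 (w=70) → Blue
  N2 at 28 (w=50) → Blue
Red captures 410; Blue captures 205.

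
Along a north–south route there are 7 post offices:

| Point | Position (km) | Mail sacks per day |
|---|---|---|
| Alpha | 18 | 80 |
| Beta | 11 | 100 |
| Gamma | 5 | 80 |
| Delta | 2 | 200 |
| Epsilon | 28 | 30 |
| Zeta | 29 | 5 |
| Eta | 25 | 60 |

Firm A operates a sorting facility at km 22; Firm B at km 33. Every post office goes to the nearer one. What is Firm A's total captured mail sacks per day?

520

The indifferent point is the midpoint (22+33)/2 = 27.5; post offices left of it (closer to Firm A at 22) go to Firm A, those right go to Firm B.
  Delta at 2 (w=200) → Firm A
  Gamma at 5 (w=80) → Firm A
  Beta at 11 (w=100) → Firm A
  Alpha at 18 (w=80) → Firm A
  Eta at 25 (w=60) → Firm A
  Epsilon at 28 (w=30) → Firm B
  Zeta at 29 (w=5) → Firm B
Firm A captures 520; Firm B captures 35.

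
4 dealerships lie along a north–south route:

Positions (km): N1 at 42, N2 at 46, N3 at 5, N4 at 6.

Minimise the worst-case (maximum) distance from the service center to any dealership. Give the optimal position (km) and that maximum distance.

The 1-center on a line is the midpoint of the two extreme points: leftmost at 5, rightmost at 46.
Optimal location = (5 + 46)/2 = 25.5; maximum distance = (46 − 5)/2 = 20.5.

location 25.5, max distance 20.5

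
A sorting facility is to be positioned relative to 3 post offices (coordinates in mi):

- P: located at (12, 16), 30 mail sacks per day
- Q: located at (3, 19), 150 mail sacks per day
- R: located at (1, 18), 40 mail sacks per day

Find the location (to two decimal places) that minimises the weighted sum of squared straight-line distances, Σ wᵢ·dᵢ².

(3.86, 18.41)

The minimiser of Σwᵢ‖p−pᵢ‖² is the weighted centroid p* = (Σwᵢpᵢ)/(Σwᵢ).
Σwᵢ = 220.
Σwᵢxᵢ = 30·12 + 150·3 + 40·1 = 850.
Σwᵢyᵢ = 30·16 + 150·19 + 40·18 = 4050.
x* = 850/220 = 3.86, y* = 4050/220 = 18.41.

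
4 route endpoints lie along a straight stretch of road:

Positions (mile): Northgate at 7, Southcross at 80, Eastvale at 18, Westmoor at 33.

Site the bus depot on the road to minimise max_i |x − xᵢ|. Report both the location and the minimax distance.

location 43.5, max distance 36.5

The 1-center on a line is the midpoint of the two extreme points: leftmost at 7, rightmost at 80.
Optimal location = (7 + 80)/2 = 43.5; maximum distance = (80 − 7)/2 = 36.5.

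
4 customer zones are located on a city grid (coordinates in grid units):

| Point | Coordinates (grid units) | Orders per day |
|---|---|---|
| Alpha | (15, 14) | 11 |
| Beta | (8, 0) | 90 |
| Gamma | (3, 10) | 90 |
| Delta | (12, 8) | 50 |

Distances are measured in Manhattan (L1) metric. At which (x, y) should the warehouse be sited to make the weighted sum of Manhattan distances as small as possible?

Manhattan distance separates: Σwᵢ(|x−xᵢ|+|y−yᵢ|) = Σwᵢ|x−xᵢ| + Σwᵢ|y−yᵢ|, so x and y are optimised independently as 1-D weighted medians.
Total weight W = 241; half = 120.5.
x-coordinate, sorted with cumulative weight:
  x=3 (Gamma, w=90) cum 90
  x=8 (Beta, w=90) cum 180  ← median
  x=12 (Delta, w=50) cum 230
  x=15 (Alpha, w=11) cum 241
⇒ x* = 8
y-coordinate, sorted with cumulative weight:
  y=0 (Beta, w=90) cum 90
  y=8 (Delta, w=50) cum 140  ← median
  y=10 (Gamma, w=90) cum 230
  y=14 (Alpha, w=11) cum 241
⇒ y* = 8

(8, 8)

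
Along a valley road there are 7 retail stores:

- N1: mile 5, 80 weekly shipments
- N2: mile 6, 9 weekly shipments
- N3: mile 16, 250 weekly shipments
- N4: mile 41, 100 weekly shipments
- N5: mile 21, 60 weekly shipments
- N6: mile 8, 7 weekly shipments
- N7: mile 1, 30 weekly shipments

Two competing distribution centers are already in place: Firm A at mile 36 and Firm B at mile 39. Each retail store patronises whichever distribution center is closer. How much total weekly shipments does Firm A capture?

436

The indifferent point is the midpoint (36+39)/2 = 37.5; retail stores left of it (closer to Firm A at 36) go to Firm A, those right go to Firm B.
  N7 at 1 (w=30) → Firm A
  N1 at 5 (w=80) → Firm A
  N2 at 6 (w=9) → Firm A
  N6 at 8 (w=7) → Firm A
  N3 at 16 (w=250) → Firm A
  N5 at 21 (w=60) → Firm A
  N4 at 41 (w=100) → Firm B
Firm A captures 436; Firm B captures 100.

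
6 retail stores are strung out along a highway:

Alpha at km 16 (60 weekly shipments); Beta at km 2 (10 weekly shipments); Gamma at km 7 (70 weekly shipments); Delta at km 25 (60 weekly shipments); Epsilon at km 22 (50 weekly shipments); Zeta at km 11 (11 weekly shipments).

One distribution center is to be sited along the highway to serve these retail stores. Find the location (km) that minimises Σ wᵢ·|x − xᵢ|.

For a sum of weighted absolute distances on a line, the optimum is the weighted median (not the mean). Total weight W = 261; half-weight = 130.5.
Sort by position and accumulate weight:
  km 2 (Beta, w=10) → cum 10
  km 7 (Gamma, w=70) → cum 80
  km 11 (Zeta, w=11) → cum 91
  km 16 (Alpha, w=60) → cum 151  ≥ 130.5 → median here
  km 22 (Epsilon, w=50) → cum 201
  km 25 (Delta, w=60) → cum 261
Optimal location: km 16.

x = 16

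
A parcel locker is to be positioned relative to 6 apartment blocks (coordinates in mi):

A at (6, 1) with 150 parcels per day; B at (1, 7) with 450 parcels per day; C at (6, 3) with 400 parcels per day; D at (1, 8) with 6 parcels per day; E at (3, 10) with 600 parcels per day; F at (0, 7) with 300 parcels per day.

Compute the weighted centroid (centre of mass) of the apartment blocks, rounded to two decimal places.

The minimiser of Σwᵢ‖p−pᵢ‖² is the weighted centroid p* = (Σwᵢpᵢ)/(Σwᵢ).
Σwᵢ = 1906.
Σwᵢxᵢ = 150·6 + 450·1 + 400·6 + 6·1 + 600·3 + 300·0 = 5556.
Σwᵢyᵢ = 150·1 + 450·7 + 400·3 + 6·8 + 600·10 + 300·7 = 12648.
x* = 5556/1906 = 2.92, y* = 12648/1906 = 6.64.

(2.92, 6.64)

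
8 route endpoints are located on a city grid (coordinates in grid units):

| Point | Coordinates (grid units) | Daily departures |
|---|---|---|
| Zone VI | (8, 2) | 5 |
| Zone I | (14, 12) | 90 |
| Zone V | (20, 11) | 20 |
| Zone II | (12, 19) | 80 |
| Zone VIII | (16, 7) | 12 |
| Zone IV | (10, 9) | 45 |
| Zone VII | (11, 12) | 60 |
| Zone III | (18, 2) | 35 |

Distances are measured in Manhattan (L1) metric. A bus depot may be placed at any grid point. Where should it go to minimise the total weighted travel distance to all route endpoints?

(12, 12)

Manhattan distance separates: Σwᵢ(|x−xᵢ|+|y−yᵢ|) = Σwᵢ|x−xᵢ| + Σwᵢ|y−yᵢ|, so x and y are optimised independently as 1-D weighted medians.
Total weight W = 347; half = 173.5.
x-coordinate, sorted with cumulative weight:
  x=8 (Zone VI, w=5) cum 5
  x=10 (Zone IV, w=45) cum 50
  x=11 (Zone VII, w=60) cum 110
  x=12 (Zone II, w=80) cum 190  ← median
  x=14 (Zone I, w=90) cum 280
  x=16 (Zone VIII, w=12) cum 292
  x=18 (Zone III, w=35) cum 327
  x=20 (Zone V, w=20) cum 347
⇒ x* = 12
y-coordinate, sorted with cumulative weight:
  y=2 (Zone VI, w=5) cum 5
  y=2 (Zone III, w=35) cum 40
  y=7 (Zone VIII, w=12) cum 52
  y=9 (Zone IV, w=45) cum 97
  y=11 (Zone V, w=20) cum 117
  y=12 (Zone I, w=90) cum 207  ← median
  y=12 (Zone VII, w=60) cum 267
  y=19 (Zone II, w=80) cum 347
⇒ y* = 12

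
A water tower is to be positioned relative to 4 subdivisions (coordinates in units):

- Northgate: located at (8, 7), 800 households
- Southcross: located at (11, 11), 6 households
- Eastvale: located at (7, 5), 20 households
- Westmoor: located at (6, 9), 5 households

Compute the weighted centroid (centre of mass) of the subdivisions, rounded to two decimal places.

The minimiser of Σwᵢ‖p−pᵢ‖² is the weighted centroid p* = (Σwᵢpᵢ)/(Σwᵢ).
Σwᵢ = 831.
Σwᵢxᵢ = 800·8 + 6·11 + 20·7 + 5·6 = 6636.
Σwᵢyᵢ = 800·7 + 6·11 + 20·5 + 5·9 = 5811.
x* = 6636/831 = 7.99, y* = 5811/831 = 6.99.

(7.99, 6.99)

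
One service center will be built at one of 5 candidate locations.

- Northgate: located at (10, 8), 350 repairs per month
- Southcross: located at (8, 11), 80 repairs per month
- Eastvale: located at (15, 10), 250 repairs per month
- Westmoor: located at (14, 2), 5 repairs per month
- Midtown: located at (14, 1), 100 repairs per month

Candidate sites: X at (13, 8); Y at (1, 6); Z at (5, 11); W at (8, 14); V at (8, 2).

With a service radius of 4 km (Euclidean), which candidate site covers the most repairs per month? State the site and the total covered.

X, covering 600

Coverage radius r = 4 km; a point is covered iff (Δx)²+(Δy)² ≤ 4² = 16.
  X (13, 8): covers {Northgate, Eastvale} → 600
  Y (1, 6): covers {none} → 0
  Z (5, 11): covers {Southcross} → 80
  W (8, 14): covers {Southcross} → 80
  V (8, 2): covers {none} → 0
Maximum coverage at X: 600 repairs per month.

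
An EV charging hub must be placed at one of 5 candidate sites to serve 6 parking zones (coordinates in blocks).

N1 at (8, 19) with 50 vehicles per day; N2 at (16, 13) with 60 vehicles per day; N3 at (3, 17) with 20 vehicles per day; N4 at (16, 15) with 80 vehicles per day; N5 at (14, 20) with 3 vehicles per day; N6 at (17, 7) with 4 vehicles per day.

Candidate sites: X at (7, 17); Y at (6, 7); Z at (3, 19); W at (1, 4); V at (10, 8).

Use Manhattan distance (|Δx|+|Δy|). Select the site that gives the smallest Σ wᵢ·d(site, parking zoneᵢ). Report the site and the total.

X, total 2000 blocks

Total weighted distance at each candidate:
  X (7, 17): total = 2000
  Y (6, 7): total = 3467
  Z (3, 19): total = 2930
  W (1, 4): total = 5083
  V (10, 8): total = 2750
Minimum is at X with total 2000 blocks.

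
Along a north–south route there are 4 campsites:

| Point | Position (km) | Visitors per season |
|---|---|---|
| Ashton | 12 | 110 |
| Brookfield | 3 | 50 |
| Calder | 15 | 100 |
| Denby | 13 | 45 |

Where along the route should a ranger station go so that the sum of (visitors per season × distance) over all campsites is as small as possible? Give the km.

x = 12

For a sum of weighted absolute distances on a line, the optimum is the weighted median (not the mean). Total weight W = 305; half-weight = 152.5.
Sort by position and accumulate weight:
  km 3 (Brookfield, w=50) → cum 50
  km 12 (Ashton, w=110) → cum 160  ≥ 152.5 → median here
  km 13 (Denby, w=45) → cum 205
  km 15 (Calder, w=100) → cum 305
Optimal location: km 12.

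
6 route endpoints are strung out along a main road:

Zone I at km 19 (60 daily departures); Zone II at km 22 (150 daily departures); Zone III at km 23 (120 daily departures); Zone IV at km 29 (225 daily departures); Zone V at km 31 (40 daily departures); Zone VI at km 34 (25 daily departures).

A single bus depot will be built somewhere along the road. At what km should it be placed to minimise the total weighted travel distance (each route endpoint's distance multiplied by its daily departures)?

x = 23

For a sum of weighted absolute distances on a line, the optimum is the weighted median (not the mean). Total weight W = 620; half-weight = 310.
Sort by position and accumulate weight:
  km 19 (Zone I, w=60) → cum 60
  km 22 (Zone II, w=150) → cum 210
  km 23 (Zone III, w=120) → cum 330  ≥ 310 → median here
  km 29 (Zone IV, w=225) → cum 555
  km 31 (Zone V, w=40) → cum 595
  km 34 (Zone VI, w=25) → cum 620
Optimal location: km 23.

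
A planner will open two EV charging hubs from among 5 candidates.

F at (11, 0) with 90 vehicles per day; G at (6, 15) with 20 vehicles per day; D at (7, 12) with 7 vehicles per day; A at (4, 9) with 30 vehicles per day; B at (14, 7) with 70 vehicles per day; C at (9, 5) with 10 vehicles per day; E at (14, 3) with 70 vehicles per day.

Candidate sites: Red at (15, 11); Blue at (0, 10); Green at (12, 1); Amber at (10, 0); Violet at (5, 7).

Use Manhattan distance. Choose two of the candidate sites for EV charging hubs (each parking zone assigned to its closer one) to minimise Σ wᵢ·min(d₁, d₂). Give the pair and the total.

{Green, Violet}, total 1399

Evaluate every pair (each demand assigned to the nearer of the two):
  {Green, Violet}: total = 1399
  {Blue, Green}: total = 1523
  {Amber, Violet}: total = 1589
  {Red, Green}: total = 1593
  {Red, Amber}: total = 1703
  {Blue, Amber}: total = 1843
  {Green, Amber}: total = 1925
  {Red, Violet}: total = 2529
  {Red, Blue}: total = 2883
  {Blue, Violet}: total = 3089
Best pair: {Green, Violet} with total 1399.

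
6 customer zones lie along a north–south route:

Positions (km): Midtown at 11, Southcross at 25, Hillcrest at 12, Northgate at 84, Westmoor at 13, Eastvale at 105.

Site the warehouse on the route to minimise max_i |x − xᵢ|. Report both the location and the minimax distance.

location 58, max distance 47

The 1-center on a line is the midpoint of the two extreme points: leftmost at 11, rightmost at 105.
Optimal location = (11 + 105)/2 = 58; maximum distance = (105 − 11)/2 = 47.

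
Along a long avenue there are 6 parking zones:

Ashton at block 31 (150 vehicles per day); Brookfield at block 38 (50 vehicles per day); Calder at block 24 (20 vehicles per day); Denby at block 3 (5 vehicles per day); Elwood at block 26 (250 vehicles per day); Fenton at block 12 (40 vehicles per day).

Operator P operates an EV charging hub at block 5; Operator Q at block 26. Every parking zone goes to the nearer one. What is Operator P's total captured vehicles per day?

45

The indifferent point is the midpoint (5+26)/2 = 15.5; parking zones left of it (closer to Operator P at 5) go to Operator P, those right go to Operator Q.
  Denby at 3 (w=5) → Operator P
  Fenton at 12 (w=40) → Operator P
  Calder at 24 (w=20) → Operator Q
  Elwood at 26 (w=250) → Operator Q
  Ashton at 31 (w=150) → Operator Q
  Brookfield at 38 (w=50) → Operator Q
Operator P captures 45; Operator Q captures 470.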